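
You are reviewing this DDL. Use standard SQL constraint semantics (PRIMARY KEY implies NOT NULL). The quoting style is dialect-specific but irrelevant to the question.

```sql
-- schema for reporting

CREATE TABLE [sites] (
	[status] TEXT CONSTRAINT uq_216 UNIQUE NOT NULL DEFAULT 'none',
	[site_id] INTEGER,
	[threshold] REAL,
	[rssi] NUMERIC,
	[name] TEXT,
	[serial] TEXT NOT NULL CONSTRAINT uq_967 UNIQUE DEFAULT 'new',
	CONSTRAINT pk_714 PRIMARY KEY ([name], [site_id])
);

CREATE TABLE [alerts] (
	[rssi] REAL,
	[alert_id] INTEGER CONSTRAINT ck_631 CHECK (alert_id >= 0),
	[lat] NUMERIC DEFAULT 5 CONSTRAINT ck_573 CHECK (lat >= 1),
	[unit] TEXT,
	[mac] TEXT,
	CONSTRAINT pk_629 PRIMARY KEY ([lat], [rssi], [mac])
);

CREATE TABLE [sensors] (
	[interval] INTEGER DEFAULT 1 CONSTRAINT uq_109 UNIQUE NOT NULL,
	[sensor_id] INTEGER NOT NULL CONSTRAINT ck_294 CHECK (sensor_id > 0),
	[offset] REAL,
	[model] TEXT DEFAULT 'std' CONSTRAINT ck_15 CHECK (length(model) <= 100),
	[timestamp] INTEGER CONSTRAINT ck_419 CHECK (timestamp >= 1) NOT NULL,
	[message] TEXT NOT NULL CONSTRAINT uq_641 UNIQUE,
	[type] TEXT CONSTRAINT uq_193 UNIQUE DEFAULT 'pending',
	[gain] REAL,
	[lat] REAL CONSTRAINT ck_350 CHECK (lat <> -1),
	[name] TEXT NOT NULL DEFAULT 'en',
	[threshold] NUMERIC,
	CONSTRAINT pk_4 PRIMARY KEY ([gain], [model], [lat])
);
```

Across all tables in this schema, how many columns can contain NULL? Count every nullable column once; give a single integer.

sites: 2 nullable (threshold, rssi — PK (name, site_id) and explicit NOT NULL columns excluded).
alerts: 2 nullable (alert_id, unit — PK (lat, rssi, mac) and explicit NOT NULL columns excluded).
sensors: 3 nullable (offset, type, threshold — PK (gain, model, lat) and explicit NOT NULL columns excluded).
Total: 2 + 2 + 3 = 7.

7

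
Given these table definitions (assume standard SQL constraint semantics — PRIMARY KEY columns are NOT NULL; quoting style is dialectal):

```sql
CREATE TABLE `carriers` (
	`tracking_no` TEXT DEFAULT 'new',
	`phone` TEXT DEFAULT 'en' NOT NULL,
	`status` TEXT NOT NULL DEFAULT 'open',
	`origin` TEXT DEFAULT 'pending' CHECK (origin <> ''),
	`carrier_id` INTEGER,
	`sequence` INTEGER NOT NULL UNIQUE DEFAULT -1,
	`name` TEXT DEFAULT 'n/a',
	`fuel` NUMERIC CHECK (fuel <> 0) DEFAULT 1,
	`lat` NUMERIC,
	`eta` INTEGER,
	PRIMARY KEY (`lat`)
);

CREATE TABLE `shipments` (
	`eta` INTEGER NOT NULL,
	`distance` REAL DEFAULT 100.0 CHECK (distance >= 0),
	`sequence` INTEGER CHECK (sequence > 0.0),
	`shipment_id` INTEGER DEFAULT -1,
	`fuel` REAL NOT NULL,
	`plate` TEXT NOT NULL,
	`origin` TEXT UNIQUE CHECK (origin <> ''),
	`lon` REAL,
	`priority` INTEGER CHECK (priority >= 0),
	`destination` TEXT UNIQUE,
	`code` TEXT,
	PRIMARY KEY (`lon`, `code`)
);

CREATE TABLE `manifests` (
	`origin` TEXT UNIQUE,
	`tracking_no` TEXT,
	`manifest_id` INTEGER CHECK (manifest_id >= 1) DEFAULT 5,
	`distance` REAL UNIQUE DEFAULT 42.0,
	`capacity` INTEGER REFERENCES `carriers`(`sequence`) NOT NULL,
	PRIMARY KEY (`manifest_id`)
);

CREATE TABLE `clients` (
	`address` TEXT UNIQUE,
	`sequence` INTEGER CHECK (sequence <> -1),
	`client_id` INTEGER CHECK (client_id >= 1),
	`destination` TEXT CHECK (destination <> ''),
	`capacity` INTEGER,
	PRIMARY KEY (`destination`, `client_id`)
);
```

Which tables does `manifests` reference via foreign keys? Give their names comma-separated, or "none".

- capacity REFERENCES carriers(sequence).

carriers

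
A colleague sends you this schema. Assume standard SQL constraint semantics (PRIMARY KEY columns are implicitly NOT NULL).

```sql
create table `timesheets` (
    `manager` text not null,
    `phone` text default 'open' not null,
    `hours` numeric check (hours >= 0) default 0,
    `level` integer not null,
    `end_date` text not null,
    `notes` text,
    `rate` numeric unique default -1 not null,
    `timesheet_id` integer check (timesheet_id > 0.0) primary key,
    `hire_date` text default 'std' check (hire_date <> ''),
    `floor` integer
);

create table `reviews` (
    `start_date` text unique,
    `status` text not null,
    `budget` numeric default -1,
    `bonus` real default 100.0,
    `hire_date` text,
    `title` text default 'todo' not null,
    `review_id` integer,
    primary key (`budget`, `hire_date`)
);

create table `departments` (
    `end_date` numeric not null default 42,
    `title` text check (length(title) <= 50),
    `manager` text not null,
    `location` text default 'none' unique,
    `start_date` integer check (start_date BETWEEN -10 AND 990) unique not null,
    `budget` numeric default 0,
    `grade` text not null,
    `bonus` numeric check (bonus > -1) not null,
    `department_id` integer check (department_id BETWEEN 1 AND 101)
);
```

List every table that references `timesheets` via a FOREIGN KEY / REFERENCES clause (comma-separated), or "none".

No REFERENCES clause anywhere in the schema names timesheets.

none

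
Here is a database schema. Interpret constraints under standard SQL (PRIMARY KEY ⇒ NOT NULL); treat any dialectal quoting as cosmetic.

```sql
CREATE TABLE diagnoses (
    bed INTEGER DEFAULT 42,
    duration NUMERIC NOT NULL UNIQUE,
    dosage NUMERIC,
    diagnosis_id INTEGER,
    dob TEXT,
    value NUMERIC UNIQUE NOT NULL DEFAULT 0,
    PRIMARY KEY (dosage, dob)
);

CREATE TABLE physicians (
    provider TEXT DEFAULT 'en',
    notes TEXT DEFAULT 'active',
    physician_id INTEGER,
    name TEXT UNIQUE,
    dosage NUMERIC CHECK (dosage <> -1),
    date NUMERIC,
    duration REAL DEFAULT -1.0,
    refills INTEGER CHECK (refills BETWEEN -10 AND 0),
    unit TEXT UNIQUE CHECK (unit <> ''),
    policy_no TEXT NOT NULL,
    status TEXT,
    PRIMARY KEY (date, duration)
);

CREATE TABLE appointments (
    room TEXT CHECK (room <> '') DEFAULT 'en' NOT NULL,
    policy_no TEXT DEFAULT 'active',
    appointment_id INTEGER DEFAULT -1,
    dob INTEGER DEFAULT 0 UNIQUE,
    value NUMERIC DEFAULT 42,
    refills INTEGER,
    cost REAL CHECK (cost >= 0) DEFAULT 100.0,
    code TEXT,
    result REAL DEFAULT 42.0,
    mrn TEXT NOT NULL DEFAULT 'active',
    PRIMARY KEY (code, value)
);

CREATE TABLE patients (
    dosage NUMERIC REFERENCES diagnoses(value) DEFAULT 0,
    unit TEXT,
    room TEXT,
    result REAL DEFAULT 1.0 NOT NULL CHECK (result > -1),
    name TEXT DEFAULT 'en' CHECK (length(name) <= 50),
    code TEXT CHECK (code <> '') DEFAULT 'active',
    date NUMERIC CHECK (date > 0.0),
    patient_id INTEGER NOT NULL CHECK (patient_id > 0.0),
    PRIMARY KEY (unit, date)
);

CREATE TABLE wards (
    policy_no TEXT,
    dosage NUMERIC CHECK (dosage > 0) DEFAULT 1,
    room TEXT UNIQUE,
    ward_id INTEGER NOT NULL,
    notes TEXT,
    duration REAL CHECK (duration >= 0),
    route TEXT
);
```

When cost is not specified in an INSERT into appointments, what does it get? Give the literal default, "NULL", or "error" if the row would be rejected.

cost has an explicit DEFAULT 100.0.
When the column is omitted from an INSERT, that default is used.

100.0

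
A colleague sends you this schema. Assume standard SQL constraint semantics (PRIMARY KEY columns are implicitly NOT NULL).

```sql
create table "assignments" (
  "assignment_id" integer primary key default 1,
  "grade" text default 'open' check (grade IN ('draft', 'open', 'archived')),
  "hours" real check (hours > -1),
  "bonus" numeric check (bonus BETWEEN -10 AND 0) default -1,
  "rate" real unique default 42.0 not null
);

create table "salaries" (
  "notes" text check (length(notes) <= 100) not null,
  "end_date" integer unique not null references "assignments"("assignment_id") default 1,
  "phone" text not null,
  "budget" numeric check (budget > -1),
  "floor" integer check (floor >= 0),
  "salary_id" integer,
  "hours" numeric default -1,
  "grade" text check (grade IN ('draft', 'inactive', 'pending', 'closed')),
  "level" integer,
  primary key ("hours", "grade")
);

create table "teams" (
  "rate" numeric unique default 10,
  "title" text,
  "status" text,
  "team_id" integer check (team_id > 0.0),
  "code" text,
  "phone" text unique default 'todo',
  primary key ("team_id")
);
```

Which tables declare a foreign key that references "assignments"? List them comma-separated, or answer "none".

- salaries.end_date references assignments(assignment_id).

salaries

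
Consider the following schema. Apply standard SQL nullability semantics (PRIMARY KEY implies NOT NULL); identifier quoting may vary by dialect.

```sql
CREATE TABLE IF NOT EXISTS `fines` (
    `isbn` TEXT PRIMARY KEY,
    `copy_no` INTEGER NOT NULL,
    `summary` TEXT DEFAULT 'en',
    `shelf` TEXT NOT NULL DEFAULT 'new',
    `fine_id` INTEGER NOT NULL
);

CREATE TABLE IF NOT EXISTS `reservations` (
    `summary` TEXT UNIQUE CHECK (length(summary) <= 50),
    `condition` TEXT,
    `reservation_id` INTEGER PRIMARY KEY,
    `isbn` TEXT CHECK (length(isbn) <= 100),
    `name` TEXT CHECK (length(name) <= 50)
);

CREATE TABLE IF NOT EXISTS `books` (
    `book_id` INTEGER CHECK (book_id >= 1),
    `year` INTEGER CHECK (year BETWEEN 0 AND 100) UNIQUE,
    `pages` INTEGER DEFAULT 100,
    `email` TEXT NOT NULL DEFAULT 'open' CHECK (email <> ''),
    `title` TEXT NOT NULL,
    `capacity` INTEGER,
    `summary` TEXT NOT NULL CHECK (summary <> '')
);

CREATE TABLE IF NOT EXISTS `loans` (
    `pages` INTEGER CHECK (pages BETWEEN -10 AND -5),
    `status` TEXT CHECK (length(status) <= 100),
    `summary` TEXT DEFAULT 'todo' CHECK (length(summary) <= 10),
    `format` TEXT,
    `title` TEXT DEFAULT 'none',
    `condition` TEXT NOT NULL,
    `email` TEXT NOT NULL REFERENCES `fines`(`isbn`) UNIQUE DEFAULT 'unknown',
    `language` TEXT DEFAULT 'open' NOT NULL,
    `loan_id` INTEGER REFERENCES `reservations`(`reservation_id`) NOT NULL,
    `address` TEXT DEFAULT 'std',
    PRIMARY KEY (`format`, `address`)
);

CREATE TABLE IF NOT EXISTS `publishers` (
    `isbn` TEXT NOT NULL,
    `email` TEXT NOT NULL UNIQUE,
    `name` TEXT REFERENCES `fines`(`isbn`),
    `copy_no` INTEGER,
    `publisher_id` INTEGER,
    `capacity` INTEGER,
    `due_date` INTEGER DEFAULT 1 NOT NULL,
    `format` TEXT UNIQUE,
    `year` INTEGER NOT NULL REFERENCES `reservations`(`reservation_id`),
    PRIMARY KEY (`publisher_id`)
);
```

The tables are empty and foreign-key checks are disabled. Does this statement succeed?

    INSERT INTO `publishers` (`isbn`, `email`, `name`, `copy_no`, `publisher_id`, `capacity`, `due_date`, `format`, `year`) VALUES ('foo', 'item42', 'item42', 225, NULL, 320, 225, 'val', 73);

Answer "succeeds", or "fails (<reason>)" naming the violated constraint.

publisher_id is explicitly set to NULL, but publisher_id is part of the PRIMARY KEY (implied NOT NULL).

fails (NOT NULL on publisher_id)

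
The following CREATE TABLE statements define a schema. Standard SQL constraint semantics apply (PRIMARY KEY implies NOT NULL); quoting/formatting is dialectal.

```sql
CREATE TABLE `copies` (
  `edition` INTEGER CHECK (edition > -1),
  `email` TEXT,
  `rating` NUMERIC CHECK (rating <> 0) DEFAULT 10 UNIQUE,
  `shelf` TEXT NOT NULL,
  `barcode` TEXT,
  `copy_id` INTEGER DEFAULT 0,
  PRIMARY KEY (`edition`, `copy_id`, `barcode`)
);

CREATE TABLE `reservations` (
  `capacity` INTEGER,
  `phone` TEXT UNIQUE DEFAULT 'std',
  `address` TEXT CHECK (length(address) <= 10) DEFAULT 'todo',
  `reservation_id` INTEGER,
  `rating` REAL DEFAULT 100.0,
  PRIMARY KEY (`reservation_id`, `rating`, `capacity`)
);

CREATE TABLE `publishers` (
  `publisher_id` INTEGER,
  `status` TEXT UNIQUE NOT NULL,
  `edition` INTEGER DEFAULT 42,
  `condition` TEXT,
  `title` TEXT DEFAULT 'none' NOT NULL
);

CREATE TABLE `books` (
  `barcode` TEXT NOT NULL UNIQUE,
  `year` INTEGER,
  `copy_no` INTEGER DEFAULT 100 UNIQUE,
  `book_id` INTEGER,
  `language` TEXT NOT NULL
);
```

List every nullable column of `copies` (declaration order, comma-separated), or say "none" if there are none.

- edition: part of the PRIMARY KEY, which implies NOT NULL → not nullable.
- email: no NOT NULL constraint applies → nullable.
- rating: CHECK does not forbid NULL (a CHECK constraint passes when its expression is NULL) → nullable.
- shelf: declared NOT NULL → not nullable.
- barcode: part of the PRIMARY KEY, which implies NOT NULL → not nullable.
- copy_id: part of the PRIMARY KEY, which implies NOT NULL → not nullable.

email, rating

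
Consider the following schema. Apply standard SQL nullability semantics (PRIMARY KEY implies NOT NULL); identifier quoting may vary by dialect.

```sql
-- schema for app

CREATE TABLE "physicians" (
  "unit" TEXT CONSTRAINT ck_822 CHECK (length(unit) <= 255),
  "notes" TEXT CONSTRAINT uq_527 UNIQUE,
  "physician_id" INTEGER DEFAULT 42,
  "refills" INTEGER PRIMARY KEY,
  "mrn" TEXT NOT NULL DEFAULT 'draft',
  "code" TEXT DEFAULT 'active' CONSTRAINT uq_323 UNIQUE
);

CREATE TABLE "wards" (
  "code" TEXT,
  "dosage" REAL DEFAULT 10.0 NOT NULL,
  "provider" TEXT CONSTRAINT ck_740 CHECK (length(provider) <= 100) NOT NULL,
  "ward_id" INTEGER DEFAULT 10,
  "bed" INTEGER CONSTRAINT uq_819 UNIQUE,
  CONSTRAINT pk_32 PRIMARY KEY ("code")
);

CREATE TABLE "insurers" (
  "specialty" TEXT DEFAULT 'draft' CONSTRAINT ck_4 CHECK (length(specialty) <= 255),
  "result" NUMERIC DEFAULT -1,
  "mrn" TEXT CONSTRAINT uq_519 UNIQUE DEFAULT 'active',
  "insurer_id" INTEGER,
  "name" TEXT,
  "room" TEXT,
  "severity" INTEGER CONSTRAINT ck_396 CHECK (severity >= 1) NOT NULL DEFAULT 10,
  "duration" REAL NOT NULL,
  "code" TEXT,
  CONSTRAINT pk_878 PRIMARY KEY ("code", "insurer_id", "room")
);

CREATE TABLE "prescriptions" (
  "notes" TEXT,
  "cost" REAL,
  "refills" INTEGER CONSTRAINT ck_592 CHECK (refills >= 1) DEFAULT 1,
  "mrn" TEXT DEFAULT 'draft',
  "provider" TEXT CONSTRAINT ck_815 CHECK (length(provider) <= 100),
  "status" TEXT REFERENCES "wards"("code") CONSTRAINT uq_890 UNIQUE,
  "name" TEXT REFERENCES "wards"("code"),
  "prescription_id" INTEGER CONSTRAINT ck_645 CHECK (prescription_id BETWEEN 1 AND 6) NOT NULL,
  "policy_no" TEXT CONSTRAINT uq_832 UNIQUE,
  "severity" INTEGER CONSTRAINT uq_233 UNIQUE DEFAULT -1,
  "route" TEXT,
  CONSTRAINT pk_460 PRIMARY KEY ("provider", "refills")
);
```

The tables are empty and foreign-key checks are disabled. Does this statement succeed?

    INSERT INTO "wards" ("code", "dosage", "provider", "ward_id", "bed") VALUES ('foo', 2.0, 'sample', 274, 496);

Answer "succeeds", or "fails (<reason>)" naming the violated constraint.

succeeds

NOT NULL columns: code is supplied; dosage is supplied; provider is supplied.
CHECK constraints: 'sample' satisfies (length(provider) <= 100).
No constraint is violated.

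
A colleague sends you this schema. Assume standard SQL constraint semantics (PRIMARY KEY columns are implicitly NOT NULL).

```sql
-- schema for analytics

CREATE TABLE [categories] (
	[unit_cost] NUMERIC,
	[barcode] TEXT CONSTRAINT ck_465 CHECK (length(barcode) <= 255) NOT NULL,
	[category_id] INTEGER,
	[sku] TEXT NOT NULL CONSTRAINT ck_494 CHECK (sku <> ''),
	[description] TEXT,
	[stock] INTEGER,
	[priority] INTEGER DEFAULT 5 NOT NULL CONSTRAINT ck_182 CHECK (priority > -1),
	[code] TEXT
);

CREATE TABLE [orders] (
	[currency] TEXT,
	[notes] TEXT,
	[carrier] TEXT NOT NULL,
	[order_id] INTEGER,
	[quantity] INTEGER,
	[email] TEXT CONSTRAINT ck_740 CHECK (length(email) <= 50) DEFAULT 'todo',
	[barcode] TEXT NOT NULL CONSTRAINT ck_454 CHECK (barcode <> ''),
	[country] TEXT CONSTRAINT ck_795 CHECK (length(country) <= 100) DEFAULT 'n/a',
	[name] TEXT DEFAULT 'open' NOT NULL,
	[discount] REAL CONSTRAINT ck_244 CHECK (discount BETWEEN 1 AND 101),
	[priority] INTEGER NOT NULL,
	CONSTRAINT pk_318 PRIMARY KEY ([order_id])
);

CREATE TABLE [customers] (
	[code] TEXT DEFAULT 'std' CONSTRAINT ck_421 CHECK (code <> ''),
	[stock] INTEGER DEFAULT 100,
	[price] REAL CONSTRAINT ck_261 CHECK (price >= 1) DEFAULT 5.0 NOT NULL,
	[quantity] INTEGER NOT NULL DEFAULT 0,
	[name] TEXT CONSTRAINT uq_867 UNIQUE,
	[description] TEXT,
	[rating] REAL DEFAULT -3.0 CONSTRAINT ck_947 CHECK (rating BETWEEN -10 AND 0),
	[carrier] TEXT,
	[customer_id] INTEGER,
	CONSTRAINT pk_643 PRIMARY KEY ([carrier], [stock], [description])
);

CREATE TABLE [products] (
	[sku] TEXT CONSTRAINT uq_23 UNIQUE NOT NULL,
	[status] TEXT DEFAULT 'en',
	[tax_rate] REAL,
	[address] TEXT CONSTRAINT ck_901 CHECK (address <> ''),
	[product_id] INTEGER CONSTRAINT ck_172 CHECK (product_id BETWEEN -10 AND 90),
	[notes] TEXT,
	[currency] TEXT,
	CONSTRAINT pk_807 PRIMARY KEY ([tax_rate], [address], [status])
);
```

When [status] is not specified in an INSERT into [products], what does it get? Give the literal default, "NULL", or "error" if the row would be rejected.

'en'

status has an explicit DEFAULT 'en'.
When the column is omitted from an INSERT, that default is used.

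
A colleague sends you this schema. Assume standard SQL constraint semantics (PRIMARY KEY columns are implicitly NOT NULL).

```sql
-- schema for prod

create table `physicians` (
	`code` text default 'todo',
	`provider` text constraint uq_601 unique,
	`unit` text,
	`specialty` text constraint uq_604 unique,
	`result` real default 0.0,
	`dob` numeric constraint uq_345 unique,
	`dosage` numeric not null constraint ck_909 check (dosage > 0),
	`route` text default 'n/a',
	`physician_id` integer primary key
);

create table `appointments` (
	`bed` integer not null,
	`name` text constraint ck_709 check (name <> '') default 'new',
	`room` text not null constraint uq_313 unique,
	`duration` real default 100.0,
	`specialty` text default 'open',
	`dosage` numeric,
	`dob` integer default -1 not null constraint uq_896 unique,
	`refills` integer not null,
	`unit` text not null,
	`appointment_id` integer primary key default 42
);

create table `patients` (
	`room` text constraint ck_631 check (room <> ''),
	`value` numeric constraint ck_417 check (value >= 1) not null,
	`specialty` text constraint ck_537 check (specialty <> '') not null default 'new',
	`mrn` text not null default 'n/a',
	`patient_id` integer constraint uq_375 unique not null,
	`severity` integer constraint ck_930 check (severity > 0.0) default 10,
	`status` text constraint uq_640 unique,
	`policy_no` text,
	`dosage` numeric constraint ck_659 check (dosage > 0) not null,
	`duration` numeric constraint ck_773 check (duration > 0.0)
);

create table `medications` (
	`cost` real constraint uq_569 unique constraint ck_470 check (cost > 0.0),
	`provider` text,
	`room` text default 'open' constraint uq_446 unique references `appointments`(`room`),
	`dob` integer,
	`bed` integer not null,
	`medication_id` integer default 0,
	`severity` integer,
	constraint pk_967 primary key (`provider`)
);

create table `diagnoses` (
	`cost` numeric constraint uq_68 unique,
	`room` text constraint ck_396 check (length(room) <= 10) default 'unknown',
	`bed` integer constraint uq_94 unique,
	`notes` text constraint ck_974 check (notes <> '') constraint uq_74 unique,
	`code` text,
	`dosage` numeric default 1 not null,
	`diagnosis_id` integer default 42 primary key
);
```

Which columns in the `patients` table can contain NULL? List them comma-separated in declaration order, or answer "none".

room, severity, status, policy_no, duration

- room: CHECK does not forbid NULL (a CHECK constraint passes when its expression is NULL) → nullable.
- value: declared NOT NULL → not nullable.
- specialty: declared NOT NULL → not nullable.
- mrn: declared NOT NULL → not nullable.
- patient_id: declared NOT NULL → not nullable.
- severity: CHECK does not forbid NULL (a CHECK constraint passes when its expression is NULL) → nullable.
- status: UNIQUE does not imply NOT NULL → nullable.
- policy_no: no NOT NULL constraint applies → nullable.
- dosage: declared NOT NULL → not nullable.
- duration: CHECK does not forbid NULL (a CHECK constraint passes when its expression is NULL) → nullable.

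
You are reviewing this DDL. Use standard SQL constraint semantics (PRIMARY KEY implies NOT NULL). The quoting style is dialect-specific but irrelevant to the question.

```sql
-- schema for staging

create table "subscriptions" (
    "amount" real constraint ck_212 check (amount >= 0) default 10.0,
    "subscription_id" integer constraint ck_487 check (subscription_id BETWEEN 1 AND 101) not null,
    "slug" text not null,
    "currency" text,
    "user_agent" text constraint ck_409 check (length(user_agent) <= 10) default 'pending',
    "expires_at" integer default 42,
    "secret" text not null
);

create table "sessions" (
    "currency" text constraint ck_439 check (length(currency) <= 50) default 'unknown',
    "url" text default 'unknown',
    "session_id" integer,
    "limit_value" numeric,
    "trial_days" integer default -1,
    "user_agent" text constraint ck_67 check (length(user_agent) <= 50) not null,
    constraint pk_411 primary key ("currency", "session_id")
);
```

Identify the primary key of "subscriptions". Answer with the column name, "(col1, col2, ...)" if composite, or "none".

none

No column is declared PRIMARY KEY inline, and there is no table-level PRIMARY KEY clause in subscriptions.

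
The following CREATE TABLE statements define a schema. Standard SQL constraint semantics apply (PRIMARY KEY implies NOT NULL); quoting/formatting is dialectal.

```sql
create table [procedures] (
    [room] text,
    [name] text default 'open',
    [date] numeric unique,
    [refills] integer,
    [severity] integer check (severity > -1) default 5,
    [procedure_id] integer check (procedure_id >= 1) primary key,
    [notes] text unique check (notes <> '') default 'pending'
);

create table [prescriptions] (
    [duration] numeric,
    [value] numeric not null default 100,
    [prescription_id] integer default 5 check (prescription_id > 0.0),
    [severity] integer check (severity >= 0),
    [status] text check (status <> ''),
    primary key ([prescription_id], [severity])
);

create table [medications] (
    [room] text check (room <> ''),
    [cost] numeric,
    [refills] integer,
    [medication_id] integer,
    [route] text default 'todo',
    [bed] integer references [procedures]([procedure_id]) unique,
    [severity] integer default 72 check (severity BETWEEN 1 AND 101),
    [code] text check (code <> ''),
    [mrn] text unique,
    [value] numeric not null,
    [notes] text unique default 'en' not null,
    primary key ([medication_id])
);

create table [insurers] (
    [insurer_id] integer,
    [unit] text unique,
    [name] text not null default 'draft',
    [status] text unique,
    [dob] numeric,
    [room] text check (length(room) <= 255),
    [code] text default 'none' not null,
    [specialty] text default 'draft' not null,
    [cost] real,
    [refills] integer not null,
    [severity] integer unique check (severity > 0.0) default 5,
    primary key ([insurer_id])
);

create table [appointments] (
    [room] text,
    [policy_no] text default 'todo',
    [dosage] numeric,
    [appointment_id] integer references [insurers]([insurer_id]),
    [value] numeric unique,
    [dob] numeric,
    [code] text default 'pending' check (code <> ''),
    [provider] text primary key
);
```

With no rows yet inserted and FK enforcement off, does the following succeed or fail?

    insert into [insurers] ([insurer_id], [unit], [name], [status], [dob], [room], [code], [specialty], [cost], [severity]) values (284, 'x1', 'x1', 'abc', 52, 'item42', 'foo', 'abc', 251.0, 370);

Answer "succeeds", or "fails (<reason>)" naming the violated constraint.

refills is omitted from the column list and has no DEFAULT, so it would receive NULL.
But refills is declared NOT NULL.

fails (NOT NULL on refills)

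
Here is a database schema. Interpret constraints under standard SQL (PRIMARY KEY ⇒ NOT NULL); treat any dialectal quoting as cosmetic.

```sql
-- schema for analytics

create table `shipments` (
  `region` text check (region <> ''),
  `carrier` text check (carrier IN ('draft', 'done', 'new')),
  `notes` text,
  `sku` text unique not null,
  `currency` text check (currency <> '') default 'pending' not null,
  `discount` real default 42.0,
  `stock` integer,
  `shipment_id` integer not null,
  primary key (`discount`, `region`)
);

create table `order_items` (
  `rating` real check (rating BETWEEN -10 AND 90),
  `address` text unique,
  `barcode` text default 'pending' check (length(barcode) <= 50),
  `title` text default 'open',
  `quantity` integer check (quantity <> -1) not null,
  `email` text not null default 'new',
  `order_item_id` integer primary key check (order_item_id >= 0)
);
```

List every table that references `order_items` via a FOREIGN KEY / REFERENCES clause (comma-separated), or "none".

No REFERENCES clause anywhere in the schema names order_items.

none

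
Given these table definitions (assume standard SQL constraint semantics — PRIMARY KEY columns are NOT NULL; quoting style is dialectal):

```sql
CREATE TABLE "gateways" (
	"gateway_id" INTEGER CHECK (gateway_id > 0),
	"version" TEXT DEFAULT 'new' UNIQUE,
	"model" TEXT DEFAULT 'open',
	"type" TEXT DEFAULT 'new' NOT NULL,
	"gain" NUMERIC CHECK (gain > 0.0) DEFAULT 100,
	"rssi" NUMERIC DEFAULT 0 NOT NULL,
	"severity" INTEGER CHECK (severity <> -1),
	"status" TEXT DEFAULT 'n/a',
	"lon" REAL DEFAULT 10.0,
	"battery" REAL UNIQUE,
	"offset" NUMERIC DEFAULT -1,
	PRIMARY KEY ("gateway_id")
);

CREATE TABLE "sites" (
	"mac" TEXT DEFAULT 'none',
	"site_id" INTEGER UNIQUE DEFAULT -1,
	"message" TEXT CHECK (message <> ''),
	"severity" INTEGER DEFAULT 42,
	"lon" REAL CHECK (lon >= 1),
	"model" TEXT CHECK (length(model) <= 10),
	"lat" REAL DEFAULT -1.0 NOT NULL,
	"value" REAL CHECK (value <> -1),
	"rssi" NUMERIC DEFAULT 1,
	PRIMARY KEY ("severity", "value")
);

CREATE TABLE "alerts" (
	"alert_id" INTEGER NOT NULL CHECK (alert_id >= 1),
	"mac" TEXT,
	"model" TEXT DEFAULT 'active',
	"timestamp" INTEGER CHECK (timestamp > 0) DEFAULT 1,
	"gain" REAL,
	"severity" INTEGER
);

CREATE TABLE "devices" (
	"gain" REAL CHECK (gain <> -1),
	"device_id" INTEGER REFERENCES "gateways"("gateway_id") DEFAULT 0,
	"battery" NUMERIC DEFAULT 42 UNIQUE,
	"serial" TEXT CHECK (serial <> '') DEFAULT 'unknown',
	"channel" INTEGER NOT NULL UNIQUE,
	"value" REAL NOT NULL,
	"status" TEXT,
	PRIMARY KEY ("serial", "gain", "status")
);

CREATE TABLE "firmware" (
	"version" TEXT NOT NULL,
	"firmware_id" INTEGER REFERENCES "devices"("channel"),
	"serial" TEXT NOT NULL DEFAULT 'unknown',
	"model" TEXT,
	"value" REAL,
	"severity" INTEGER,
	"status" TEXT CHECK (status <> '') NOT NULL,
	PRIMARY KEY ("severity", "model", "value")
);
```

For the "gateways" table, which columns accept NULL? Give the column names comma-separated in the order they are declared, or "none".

- gateway_id: part of the PRIMARY KEY, which implies NOT NULL → not nullable.
- version: UNIQUE does not imply NOT NULL → nullable.
- model: DEFAULT only fills an omitted column; an explicit NULL is still allowed → nullable.
- type: declared NOT NULL → not nullable.
- gain: CHECK does not forbid NULL (a CHECK constraint passes when its expression is NULL) → nullable.
- rssi: declared NOT NULL → not nullable.
- severity: CHECK does not forbid NULL (a CHECK constraint passes when its expression is NULL) → nullable.
- status: DEFAULT only fills an omitted column; an explicit NULL is still allowed → nullable.
- lon: DEFAULT only fills an omitted column; an explicit NULL is still allowed → nullable.
- battery: UNIQUE does not imply NOT NULL → nullable.
- offset: DEFAULT only fills an omitted column; an explicit NULL is still allowed → nullable.

version, model, gain, severity, status, lon, battery, offset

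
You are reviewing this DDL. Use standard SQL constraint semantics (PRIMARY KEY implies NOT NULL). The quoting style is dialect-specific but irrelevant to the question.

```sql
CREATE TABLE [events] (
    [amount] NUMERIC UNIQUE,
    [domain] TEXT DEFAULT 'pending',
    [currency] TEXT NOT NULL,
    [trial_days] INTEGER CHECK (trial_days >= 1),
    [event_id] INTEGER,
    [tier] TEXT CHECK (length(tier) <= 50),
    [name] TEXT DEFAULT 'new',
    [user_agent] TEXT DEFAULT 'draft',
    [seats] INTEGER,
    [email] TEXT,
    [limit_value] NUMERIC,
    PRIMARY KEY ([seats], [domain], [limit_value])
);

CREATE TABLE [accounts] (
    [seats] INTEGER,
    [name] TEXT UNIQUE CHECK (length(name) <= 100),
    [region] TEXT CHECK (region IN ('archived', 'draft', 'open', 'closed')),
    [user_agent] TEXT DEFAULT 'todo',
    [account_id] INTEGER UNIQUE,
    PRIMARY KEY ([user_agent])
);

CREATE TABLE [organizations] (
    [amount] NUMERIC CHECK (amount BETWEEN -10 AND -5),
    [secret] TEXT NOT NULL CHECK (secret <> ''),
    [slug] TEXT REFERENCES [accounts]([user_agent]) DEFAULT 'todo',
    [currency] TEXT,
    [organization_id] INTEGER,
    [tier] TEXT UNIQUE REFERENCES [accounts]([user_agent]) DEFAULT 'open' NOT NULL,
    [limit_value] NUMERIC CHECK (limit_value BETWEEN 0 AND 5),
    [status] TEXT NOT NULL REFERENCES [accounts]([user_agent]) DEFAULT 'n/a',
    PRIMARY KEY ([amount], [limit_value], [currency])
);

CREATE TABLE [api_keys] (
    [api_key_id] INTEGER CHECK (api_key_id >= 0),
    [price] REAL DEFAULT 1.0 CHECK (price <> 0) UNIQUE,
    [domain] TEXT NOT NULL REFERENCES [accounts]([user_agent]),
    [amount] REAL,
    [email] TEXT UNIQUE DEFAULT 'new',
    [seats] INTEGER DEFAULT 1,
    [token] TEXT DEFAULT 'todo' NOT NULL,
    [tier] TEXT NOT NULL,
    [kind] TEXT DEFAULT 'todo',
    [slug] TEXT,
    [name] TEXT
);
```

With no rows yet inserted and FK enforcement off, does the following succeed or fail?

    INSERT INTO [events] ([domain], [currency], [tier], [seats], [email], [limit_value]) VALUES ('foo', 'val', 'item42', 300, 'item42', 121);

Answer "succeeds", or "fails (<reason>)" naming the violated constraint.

succeeds

NOT NULL columns: currency is supplied; domain is supplied; limit_value is supplied; seats is supplied.
CHECK constraints: 'item42' satisfies (length(tier) <= 50).
No constraint is violated.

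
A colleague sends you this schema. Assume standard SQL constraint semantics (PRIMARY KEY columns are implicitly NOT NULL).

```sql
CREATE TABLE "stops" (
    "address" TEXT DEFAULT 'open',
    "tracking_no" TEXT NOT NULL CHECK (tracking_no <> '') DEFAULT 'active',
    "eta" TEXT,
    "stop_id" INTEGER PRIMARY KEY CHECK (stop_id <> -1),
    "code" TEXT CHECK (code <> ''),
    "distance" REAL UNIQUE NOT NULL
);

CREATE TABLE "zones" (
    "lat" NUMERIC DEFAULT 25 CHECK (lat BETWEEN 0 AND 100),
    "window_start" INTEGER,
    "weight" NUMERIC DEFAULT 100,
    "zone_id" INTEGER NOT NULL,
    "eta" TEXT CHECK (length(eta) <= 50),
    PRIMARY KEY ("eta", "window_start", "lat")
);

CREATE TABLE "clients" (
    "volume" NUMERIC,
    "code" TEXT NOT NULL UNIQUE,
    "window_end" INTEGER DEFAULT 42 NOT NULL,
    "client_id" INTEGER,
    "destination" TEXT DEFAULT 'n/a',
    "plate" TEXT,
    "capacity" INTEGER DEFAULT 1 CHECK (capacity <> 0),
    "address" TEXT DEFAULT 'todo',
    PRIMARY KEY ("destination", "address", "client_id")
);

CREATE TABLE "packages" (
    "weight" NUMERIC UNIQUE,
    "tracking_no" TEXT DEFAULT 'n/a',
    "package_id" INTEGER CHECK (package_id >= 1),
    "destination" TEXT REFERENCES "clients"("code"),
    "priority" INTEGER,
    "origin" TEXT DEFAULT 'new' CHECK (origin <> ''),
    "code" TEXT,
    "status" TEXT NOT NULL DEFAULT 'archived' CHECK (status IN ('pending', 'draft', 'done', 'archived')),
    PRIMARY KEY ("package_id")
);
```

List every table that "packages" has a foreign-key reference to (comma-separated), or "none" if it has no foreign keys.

clients

- destination REFERENCES clients(code).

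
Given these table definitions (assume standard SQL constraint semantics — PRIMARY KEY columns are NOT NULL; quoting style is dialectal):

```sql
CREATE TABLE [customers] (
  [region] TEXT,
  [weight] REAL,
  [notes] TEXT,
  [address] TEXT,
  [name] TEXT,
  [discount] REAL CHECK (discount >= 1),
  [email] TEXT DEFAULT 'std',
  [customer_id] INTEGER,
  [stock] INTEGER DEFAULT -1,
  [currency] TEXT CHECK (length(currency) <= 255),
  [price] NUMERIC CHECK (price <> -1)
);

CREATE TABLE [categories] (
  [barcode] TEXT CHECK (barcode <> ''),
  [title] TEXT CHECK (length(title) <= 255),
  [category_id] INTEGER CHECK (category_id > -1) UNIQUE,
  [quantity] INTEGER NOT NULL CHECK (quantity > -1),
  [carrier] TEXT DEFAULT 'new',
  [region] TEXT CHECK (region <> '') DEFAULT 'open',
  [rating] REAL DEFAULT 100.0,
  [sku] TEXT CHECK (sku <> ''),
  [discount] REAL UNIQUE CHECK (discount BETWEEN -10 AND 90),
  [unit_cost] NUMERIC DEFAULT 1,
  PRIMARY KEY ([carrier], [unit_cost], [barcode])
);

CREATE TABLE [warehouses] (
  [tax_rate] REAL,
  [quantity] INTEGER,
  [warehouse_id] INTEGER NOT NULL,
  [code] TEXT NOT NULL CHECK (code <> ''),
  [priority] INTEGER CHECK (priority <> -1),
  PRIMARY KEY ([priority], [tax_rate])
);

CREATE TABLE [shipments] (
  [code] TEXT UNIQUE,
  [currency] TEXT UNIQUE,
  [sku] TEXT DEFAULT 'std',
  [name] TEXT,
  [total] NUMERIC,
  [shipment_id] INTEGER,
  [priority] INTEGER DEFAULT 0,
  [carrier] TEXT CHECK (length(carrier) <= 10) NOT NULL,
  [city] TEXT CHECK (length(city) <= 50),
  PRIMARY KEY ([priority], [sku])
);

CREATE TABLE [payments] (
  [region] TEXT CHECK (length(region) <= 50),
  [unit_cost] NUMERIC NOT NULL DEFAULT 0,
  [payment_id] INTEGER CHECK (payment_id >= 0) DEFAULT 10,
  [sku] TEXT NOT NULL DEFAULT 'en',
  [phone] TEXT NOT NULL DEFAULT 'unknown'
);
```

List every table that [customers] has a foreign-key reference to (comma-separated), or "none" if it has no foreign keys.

No column in customers has a REFERENCES clause.

none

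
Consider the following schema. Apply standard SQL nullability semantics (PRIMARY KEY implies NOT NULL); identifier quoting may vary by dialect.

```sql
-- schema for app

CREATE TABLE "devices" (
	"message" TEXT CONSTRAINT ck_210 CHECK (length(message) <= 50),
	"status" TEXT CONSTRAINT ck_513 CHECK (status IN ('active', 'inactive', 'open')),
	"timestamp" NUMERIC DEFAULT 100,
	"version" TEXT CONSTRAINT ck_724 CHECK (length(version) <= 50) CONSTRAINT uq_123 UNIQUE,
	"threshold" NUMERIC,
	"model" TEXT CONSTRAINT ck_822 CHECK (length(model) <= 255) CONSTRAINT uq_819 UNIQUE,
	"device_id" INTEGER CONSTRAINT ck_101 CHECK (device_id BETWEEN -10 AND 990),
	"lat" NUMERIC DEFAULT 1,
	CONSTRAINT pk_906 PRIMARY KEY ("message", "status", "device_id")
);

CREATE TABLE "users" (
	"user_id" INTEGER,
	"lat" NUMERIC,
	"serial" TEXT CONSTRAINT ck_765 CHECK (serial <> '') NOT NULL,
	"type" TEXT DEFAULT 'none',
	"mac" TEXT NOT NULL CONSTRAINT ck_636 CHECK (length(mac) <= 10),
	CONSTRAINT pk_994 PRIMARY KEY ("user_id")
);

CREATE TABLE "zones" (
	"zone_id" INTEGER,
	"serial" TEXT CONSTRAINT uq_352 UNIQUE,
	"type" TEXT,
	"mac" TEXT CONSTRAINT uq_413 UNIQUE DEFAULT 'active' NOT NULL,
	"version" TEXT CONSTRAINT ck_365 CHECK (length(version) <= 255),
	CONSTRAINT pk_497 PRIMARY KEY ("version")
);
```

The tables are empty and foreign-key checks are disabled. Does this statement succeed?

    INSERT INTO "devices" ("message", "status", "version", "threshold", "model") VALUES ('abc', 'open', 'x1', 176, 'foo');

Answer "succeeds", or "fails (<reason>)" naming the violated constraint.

device_id is omitted from the column list and has no DEFAULT, so it would receive NULL.
But device_id is part of the PRIMARY KEY (implied NOT NULL).

fails (NOT NULL on device_id)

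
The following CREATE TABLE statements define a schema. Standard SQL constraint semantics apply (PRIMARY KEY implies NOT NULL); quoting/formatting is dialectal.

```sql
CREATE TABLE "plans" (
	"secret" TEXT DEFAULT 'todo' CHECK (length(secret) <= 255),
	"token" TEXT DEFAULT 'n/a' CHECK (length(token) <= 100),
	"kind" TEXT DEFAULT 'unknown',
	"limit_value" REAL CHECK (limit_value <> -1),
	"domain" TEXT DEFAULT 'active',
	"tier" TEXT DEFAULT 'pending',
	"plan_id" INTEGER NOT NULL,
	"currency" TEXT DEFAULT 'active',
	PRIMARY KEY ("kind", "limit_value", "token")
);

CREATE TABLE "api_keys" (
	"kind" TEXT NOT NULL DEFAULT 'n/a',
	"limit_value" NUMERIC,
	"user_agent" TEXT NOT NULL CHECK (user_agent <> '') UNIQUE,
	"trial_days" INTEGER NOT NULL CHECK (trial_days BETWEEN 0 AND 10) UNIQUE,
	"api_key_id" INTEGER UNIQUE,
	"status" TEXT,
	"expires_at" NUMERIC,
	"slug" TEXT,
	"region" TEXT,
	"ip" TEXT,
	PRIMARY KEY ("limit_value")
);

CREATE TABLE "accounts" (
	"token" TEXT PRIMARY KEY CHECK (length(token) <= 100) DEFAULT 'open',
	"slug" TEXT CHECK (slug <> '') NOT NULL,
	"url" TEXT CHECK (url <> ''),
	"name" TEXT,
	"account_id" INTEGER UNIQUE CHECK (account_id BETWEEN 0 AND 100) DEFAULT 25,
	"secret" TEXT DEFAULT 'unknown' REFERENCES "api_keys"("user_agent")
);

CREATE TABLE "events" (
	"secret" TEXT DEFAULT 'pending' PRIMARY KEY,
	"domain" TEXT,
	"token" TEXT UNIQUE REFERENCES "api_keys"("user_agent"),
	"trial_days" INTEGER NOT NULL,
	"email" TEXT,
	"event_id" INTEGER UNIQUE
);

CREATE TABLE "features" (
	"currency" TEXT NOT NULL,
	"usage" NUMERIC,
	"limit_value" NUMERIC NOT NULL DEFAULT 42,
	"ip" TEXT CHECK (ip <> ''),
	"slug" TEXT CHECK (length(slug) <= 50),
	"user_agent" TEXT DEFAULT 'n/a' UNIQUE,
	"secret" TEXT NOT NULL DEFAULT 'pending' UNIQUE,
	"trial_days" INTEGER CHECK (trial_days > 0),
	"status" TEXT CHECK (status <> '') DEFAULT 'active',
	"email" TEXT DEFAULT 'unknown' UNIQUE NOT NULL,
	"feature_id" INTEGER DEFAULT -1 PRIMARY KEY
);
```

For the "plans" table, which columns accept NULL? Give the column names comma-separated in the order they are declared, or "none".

- secret: CHECK does not forbid NULL (a CHECK constraint passes when its expression is NULL) → nullable.
- token: part of the PRIMARY KEY, which implies NOT NULL → not nullable.
- kind: part of the PRIMARY KEY, which implies NOT NULL → not nullable.
- limit_value: part of the PRIMARY KEY, which implies NOT NULL → not nullable.
- domain: DEFAULT only fills an omitted column; an explicit NULL is still allowed → nullable.
- tier: DEFAULT only fills an omitted column; an explicit NULL is still allowed → nullable.
- plan_id: declared NOT NULL → not nullable.
- currency: DEFAULT only fills an omitted column; an explicit NULL is still allowed → nullable.

secret, domain, tier, currency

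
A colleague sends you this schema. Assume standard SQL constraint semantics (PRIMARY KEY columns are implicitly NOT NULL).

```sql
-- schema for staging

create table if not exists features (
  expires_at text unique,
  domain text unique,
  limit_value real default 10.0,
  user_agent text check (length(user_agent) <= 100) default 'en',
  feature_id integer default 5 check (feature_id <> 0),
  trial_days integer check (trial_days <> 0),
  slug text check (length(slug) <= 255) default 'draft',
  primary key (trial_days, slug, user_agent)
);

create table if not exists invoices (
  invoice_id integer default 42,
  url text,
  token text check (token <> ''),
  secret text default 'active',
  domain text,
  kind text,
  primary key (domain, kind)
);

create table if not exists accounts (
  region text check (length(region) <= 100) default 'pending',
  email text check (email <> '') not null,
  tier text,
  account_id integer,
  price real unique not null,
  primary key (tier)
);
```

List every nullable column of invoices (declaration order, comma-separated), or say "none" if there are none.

invoice_id, url, token, secret

- invoice_id: DEFAULT only fills an omitted column; an explicit NULL is still allowed → nullable.
- url: no NOT NULL constraint applies → nullable.
- token: CHECK does not forbid NULL (a CHECK constraint passes when its expression is NULL) → nullable.
- secret: DEFAULT only fills an omitted column; an explicit NULL is still allowed → nullable.
- domain: part of the PRIMARY KEY, which implies NOT NULL → not nullable.
- kind: part of the PRIMARY KEY, which implies NOT NULL → not nullable.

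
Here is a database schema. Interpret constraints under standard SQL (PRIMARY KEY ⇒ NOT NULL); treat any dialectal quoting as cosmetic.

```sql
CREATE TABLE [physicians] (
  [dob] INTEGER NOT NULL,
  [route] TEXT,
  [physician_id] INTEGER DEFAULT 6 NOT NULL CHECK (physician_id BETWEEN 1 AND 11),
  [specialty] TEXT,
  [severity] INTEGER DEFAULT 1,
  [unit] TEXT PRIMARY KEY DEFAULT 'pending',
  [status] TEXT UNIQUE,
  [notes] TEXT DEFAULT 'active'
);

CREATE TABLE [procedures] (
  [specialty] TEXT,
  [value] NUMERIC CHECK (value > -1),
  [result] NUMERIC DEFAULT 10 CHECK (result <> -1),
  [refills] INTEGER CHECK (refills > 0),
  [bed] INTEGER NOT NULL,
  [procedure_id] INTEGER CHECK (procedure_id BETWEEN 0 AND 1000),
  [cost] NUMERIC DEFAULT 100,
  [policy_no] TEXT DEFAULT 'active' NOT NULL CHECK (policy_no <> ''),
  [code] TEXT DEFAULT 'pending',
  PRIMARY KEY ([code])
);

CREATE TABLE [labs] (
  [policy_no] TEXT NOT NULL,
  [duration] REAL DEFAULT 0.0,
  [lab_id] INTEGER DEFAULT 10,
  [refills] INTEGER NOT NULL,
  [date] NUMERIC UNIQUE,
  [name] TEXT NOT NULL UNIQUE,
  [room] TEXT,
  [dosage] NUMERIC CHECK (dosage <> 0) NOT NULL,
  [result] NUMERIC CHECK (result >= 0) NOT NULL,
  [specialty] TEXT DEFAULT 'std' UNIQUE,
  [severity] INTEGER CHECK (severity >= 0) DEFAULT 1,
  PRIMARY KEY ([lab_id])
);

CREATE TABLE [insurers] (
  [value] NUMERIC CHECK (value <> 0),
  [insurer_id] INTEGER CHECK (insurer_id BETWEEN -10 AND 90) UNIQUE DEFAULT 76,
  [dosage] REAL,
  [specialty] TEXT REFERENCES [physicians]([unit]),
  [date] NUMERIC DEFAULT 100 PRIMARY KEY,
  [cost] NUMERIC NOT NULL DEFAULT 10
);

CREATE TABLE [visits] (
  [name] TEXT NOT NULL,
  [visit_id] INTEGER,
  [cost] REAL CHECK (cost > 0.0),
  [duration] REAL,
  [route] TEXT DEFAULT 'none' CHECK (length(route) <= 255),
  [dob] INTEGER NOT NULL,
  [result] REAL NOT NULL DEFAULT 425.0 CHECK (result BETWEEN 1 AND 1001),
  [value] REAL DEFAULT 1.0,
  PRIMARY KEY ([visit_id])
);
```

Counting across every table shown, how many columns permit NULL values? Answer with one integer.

24

physicians: 5 nullable (route, specialty, severity, status, notes — PK (unit) and explicit NOT NULL columns excluded).
procedures: 6 nullable (specialty, value, result, refills, procedure_id, cost — PK (code) and explicit NOT NULL columns excluded).
labs: 5 nullable (duration, date, room, specialty, severity — PK (lab_id) and explicit NOT NULL columns excluded).
insurers: 4 nullable (value, insurer_id, dosage, specialty — PK (date) and explicit NOT NULL columns excluded).
visits: 4 nullable (cost, duration, route, value — PK (visit_id) and explicit NOT NULL columns excluded).
Total: 5 + 6 + 5 + 4 + 4 = 24.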